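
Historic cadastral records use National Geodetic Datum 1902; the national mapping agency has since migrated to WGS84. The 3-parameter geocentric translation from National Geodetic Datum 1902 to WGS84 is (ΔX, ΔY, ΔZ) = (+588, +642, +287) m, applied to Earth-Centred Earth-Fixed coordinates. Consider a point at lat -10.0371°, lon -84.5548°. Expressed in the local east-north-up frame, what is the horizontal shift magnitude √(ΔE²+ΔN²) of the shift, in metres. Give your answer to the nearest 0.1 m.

At φ = -10.0371°, λ = -84.5548°: sin φ = -0.174286, cos φ = 0.984695, sin λ = -0.995487, cos λ = 0.094894.
ΔE = −sin λ·ΔX + cos λ·ΔY = −(-0.995487)·(588) + (0.094894)·(642) = 646.27 m.
ΔN = −sin φ cos λ·ΔX − sin φ sin λ·ΔY + cos φ·ΔZ = −(-0.174286)(0.094894)(588) − (-0.174286)(-0.995487)(642) + (0.984695)(287) = 180.95 m.
Horizontal magnitude = √(ΔE² + ΔN²) = √(646.27² + 180.95²) = 671.12 m.

671.1 m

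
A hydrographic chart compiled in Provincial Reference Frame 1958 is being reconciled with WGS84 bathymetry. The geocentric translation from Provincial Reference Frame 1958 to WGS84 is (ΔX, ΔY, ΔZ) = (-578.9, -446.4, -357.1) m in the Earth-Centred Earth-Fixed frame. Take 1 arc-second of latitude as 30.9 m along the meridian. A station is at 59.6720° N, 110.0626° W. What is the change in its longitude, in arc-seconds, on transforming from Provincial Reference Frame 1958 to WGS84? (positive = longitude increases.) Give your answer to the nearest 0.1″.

Δλ = -25.0″

sin φ = 0.863149, cos φ = 0.504949, sin λ = -0.939318, cos λ = -0.343047.
East component: ΔE = −sin λ·ΔX + cos λ·ΔY = −(-0.939318)(-578.9) + (-0.343047)(-446.4) = -390.64 m.
1° of latitude spans 3600 × 30.90 = 111240 m; at latitude φ, 1° of longitude spans that × cos φ = 56170.6 m, so Δλ = -390.64 / 56170.6 × 3600 = -25.036″.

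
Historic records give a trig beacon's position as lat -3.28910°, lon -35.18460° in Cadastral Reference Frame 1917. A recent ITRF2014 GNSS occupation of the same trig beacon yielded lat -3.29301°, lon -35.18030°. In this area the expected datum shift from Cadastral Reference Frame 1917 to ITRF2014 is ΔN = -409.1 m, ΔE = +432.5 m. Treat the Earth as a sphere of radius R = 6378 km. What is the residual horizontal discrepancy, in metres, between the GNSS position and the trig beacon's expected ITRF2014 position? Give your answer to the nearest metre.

Observed coordinate differences: Δφ = -0.00391°, Δλ = +0.00430°.
Converting to metres (1° lat = 111317 m, cos φ = 0.998353): observed ΔN = -435.2 m, observed ΔE = 477.9 m.
Subtracting the expected shift leaves a residual of -435.2 − (-409.1) = -26.1 m north and 477.9 − (432.5) = 45.4 m east.
Residual distance = √((-26.1)² + 45.4²) = 52.4 m.

52 m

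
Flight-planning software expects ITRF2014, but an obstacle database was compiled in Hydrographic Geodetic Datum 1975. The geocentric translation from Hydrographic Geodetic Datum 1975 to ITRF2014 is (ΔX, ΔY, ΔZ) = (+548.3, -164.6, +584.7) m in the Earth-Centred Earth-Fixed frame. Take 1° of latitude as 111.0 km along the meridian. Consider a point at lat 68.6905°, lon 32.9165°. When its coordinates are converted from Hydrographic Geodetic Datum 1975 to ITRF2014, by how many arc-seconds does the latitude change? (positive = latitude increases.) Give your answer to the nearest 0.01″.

Δφ = -4.31″

sin φ = 0.931631, cos φ = 0.363406, sin λ = 0.543416, cos λ = 0.839463.
North component: ΔN = −sin φ cos λ·ΔX − sin φ sin λ·ΔY + cos φ·ΔZ = −(0.931631)(0.839463)(548.3) − (0.931631)(0.543416)(-164.6) + (0.363406)(584.7) = -132.99 m.
1° of latitude spans 111000 m, so Δφ = -132.99 / 111000 × 3600 = -4.313″.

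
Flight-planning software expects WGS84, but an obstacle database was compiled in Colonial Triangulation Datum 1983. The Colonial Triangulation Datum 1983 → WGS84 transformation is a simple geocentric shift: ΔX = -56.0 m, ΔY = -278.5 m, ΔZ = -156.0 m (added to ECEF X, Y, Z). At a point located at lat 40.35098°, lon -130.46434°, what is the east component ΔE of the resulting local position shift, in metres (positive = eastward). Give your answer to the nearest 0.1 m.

At φ = 40.35098°, λ = -130.46434°: sin φ = 0.647468, cos φ = 0.762093, sin λ = -0.760810, cos λ = -0.648975.
ΔE = −sin λ·ΔX + cos λ·ΔY = −(-0.760810)·(-56.0) + (-0.648975)·(-278.5) = 138.13 m.

ΔE = 138.1 m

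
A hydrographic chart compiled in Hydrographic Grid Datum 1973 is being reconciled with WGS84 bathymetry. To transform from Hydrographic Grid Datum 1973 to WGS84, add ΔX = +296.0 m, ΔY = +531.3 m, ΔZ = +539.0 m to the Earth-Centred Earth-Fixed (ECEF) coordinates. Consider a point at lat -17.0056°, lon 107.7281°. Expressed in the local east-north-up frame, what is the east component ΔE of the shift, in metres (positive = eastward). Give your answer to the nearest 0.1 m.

ΔE = -443.7 m

At φ = -17.0056°, λ = 107.7281°: sin φ = -0.292465, cos φ = 0.956276, sin λ = 0.952512, cos λ = -0.304500.
ΔE = −sin λ·ΔX + cos λ·ΔY = −(0.952512)·(296.0) + (-0.304500)·(531.3) = -443.72 m.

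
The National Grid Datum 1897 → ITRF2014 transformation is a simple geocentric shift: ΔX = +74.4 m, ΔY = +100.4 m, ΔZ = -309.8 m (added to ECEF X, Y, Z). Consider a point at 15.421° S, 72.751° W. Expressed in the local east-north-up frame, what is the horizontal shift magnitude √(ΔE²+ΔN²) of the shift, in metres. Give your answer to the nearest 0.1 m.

At φ = -15.421°, λ = -72.751°: sin φ = -0.265909, cos φ = 0.963998, sin λ = -0.955025, cos λ = 0.296525.
ΔE = −sin λ·ΔX + cos λ·ΔY = −(-0.955025)·(74.4) + (0.296525)·(100.4) = 100.82 m.
ΔN = −sin φ cos λ·ΔX − sin φ sin λ·ΔY + cos φ·ΔZ = −(-0.265909)(0.296525)(74.4) − (-0.265909)(-0.955025)(100.4) + (0.963998)(-309.8) = -318.28 m.
Horizontal magnitude = √(ΔE² + ΔN²) = √(100.82² + (-318.28)²) = 333.86 m.

333.9 m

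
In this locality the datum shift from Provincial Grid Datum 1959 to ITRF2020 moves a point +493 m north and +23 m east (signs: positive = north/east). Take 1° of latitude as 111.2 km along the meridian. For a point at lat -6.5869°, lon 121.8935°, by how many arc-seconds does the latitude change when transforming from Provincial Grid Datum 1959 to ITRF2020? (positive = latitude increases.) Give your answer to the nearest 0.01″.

Δφ = 15.96″

1° of latitude = 111.2 km, so Δφ = 493.0 / 111200 = 0.0044335° = 15.960″.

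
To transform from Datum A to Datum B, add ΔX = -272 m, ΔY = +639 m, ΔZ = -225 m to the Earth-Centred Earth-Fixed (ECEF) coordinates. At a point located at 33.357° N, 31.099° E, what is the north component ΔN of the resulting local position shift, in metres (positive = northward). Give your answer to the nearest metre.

ΔN = -241 m

The local north axis is (−sin φ cos λ, −sin φ sin λ, cos φ), giving ΔN = 128.065 − 181.482 − 187.934 = -241.35 m.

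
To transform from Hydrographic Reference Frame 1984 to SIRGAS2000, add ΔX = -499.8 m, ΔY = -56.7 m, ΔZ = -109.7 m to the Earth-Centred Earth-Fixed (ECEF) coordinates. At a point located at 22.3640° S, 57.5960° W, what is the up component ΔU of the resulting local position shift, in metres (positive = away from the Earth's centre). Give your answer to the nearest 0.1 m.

At φ = -22.3640°, λ = -57.5960°: sin φ = -0.380489, cos φ = 0.924785, sin λ = -0.844291, cos λ = 0.535886.
ΔU = cos φ cos λ·ΔX + cos φ sin λ·ΔY + sin φ·ΔZ = (0.924785)(0.535886)(-499.8) + (0.924785)(-0.844291)(-56.7) + (-0.380489)(-109.7) = -161.68 m.

ΔU = -161.7 m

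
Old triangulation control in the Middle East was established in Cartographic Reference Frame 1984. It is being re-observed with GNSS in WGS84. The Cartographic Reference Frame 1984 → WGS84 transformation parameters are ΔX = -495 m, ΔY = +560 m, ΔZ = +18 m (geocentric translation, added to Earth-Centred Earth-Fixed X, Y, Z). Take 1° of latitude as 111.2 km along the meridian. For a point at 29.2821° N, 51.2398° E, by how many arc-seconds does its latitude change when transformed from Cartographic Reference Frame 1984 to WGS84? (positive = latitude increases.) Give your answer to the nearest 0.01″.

sin φ = 0.489110, cos φ = 0.872222, sin λ = 0.779773, cos λ = 0.626062.
North component: ΔN = −sin φ cos λ·ΔX − sin φ sin λ·ΔY + cos φ·ΔZ = −(0.489110)(0.626062)(-495) − (0.489110)(0.779773)(560) + (0.872222)(18) = -46.31 m.
1° of latitude spans 111200 m, so Δφ = -46.31 / 111200 × 3600 = -1.499″.

Δφ = -1.50″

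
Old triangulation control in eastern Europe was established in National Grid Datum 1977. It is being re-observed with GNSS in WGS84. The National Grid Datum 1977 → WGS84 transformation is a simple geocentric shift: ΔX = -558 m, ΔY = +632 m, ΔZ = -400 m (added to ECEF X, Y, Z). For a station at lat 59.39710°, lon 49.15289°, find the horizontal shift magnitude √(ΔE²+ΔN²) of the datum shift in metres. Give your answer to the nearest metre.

888 m

The local east axis at (φ, λ) is (−sin λ, cos λ, 0), so ΔE = −sin(49.15289°)·(-558) + cos(49.15289°)·632 = 835.46 m.
The local north axis is (−sin φ cos λ, −sin φ sin λ, cos φ), giving ΔN = 314.123 − 411.492 − 203.634 = -301.00 m.
Horizontal magnitude = √(ΔE² + ΔN²) = √(835.46² + (-301.00)²) = 888.03 m.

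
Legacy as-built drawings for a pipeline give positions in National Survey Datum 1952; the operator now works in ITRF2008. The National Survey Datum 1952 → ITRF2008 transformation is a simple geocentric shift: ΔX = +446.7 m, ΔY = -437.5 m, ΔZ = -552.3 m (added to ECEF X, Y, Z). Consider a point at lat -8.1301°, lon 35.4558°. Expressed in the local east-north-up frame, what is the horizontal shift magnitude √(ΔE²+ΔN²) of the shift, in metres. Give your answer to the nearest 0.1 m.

813.0 m

The local east axis at (φ, λ) is (−sin λ, cos λ, 0), so ΔE = −sin(35.4558°)·446.7 + cos(35.4558°)·(-437.5) = -615.49 m.
The local north axis is (−sin φ cos λ, −sin φ sin λ, cos φ), giving ΔN = 51.458 − 35.890 − 546.749 = -531.18 m.
Horizontal magnitude = √(ΔE² + ΔN²) = √((-615.49)² + (-531.18)²) = 813.01 m.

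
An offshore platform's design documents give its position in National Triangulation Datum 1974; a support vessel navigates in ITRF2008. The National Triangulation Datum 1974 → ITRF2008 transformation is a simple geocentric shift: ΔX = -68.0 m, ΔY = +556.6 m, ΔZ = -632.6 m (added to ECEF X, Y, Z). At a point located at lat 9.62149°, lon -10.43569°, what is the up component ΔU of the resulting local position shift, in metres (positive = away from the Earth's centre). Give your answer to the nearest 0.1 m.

At φ = 9.62149°, λ = -10.43569°: sin φ = 0.167139, cos φ = 0.985933, sin λ = -0.181132, cos λ = 0.983459.
ΔU = cos φ cos λ·ΔX + cos φ sin λ·ΔY + sin φ·ΔZ = (0.985933)(0.983459)(-68.0) + (0.985933)(-0.181132)(556.6) + (0.167139)(-632.6) = -271.07 m.

ΔU = -271.1 m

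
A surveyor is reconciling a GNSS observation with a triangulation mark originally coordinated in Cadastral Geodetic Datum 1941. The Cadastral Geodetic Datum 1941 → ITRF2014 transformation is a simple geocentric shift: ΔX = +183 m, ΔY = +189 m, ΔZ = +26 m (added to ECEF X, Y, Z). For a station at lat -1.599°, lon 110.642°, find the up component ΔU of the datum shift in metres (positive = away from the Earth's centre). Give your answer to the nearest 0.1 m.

ΔU = 111.6 m

At φ = -1.599°, λ = 110.642°: sin φ = -0.027904, cos φ = 0.999611, sin λ = 0.935801, cos λ = -0.352528.
ΔU = cos φ cos λ·ΔX + cos φ sin λ·ΔY + sin φ·ΔZ = (0.999611)(-0.352528)(183) + (0.999611)(0.935801)(189) + (-0.027904)(26) = 111.58 m.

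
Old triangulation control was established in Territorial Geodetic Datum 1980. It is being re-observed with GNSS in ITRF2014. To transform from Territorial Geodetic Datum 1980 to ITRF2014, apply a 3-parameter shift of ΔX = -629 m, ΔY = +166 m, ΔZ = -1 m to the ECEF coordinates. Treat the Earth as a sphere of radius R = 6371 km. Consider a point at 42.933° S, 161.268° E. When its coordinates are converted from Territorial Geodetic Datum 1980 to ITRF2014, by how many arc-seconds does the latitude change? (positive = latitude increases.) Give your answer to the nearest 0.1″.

Δφ = 14.3″

sin φ = -0.681143, cos φ = 0.732151, sin λ = 0.321142, cos λ = -0.947031.
North component: ΔN = −sin φ cos λ·ΔX − sin φ sin λ·ΔY + cos φ·ΔZ = −(-0.681143)(-0.947031)(-629) − (-0.681143)(0.321142)(166) + (0.732151)(-1) = 441.32 m.
1° of latitude spans πR/180 = 111195 m, so Δφ = 441.32 / 111195 × 3600 = 14.288″.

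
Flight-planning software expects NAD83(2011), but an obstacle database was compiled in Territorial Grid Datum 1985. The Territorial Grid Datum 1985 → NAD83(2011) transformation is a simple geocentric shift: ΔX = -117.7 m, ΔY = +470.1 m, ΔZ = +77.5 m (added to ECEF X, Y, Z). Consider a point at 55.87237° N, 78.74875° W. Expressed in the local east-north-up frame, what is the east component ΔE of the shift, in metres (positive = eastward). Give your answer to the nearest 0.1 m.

The local east axis at (φ, λ) is (−sin λ, cos λ, 0), so ΔE = −sin(-78.74875°)·(-117.7) + cos(-78.74875°)·470.1 = -23.72 m.

ΔE = -23.7 m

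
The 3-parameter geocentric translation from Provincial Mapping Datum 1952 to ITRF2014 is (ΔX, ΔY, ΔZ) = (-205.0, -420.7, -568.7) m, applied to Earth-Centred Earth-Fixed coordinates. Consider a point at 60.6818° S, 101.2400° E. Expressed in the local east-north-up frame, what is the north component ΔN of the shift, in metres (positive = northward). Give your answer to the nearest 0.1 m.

The local north axis is (−sin φ cos λ, −sin φ sin λ, cos φ), giving ΔN = 34.840 − 359.778 − 278.469 = -603.41 m.

ΔN = -603.4 m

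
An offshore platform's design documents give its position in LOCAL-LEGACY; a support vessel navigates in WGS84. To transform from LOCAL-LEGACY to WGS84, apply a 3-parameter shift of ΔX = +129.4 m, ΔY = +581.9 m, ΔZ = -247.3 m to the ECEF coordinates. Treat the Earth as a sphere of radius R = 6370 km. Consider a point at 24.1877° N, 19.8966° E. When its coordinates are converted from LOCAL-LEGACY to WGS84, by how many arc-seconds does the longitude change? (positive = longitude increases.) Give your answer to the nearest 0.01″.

Δλ = 17.86″

sin φ = 0.409727, cos φ = 0.912208, sin λ = 0.340324, cos λ = 0.940308.
East component: ΔE = −sin λ·ΔX + cos λ·ΔY = −(0.340324)(129.4) + (0.940308)(581.9) = 503.13 m.
1° of latitude spans πR/180 = 111177 m; at latitude φ, 1° of longitude spans that × cos φ = 101417.0 m, so Δλ = 503.13 / 101417.0 × 3600 = 17.860″.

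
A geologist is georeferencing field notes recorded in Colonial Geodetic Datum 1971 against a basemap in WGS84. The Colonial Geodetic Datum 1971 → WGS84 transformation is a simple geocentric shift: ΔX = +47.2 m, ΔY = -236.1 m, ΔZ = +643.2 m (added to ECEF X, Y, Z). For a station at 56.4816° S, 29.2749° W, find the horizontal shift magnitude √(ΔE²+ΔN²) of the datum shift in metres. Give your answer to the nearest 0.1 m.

519.0 m

The local east axis at (φ, λ) is (−sin λ, cos λ, 0), so ΔE = −sin(-29.2749°)·47.2 + cos(-29.2749°)·(-236.1) = -182.87 m.
The local north axis is (−sin φ cos λ, −sin φ sin λ, cos φ), giving ΔN = 34.325 + 96.254 + 355.178 = 485.76 m.
Horizontal magnitude = √(ΔE² + ΔN²) = √((-182.87)² + 485.76²) = 519.04 m.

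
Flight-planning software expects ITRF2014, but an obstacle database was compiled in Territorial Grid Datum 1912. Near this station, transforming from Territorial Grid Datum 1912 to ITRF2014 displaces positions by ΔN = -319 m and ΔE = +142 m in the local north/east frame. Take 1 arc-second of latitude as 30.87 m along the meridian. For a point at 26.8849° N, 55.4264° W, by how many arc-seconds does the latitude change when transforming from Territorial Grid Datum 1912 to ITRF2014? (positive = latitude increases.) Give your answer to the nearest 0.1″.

1″ of latitude = 30.87 m, so Δφ = -319.0 / 30.87 = -10.334″.

Δφ = -10.3″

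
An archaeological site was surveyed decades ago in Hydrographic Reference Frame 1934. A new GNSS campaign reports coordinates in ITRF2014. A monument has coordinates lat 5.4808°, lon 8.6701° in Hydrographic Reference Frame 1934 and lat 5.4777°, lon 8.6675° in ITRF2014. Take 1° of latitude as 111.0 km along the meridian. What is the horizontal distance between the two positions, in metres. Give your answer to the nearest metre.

448 m

Δφ = 5.4777° − 5.4808° = -0.0031°; Δλ = 8.6675° − 8.6701° = -0.0026°.
ΔN = Δφ × 111000 = -344.1 m; ΔE = Δλ × 111000 × cos(5.4808°) = -0.0026 × 111000 × 0.995428 = -287.3 m.
Distance = √(ΔE² + ΔN²) = √((-287.3)² + (-344.1)²) = 448.3 m.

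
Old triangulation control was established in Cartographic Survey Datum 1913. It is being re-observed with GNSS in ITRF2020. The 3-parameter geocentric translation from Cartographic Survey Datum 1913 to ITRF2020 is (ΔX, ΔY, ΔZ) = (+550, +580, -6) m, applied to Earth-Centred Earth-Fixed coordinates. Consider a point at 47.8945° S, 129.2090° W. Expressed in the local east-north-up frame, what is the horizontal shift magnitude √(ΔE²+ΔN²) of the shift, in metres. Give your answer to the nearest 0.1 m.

At φ = -47.8945°, λ = -129.2090°: sin φ = -0.741911, cos φ = 0.670498, sin λ = -0.774845, cos λ = -0.632151.
ΔE = −sin λ·ΔX + cos λ·ΔY = −(-0.774845)·(550) + (-0.632151)·(580) = 59.52 m.
ΔN = −sin φ cos λ·ΔX − sin φ sin λ·ΔY + cos φ·ΔZ = −(-0.741911)(-0.632151)(550) − (-0.741911)(-0.774845)(580) + (0.670498)(-6) = -595.40 m.
Horizontal magnitude = √(ΔE² + ΔN²) = √(59.52² + (-595.40)²) = 598.36 m.

598.4 m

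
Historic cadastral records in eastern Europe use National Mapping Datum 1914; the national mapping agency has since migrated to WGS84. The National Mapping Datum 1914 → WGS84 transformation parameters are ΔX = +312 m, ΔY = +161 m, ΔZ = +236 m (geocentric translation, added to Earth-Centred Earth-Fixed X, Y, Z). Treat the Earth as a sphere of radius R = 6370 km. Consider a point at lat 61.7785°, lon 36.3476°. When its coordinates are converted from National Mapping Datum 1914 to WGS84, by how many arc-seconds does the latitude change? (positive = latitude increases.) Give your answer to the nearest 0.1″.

sin φ = 0.881126, cos φ = 0.472881, sin λ = 0.592683, cos λ = 0.805436.
North component: ΔN = −sin φ cos λ·ΔX − sin φ sin λ·ΔY + cos φ·ΔZ = −(0.881126)(0.805436)(312) − (0.881126)(0.592683)(161) + (0.472881)(236) = -193.90 m.
1° of latitude spans πR/180 = 111177 m, so Δφ = -193.90 / 111177 × 3600 = -6.279″.

Δφ = -6.3″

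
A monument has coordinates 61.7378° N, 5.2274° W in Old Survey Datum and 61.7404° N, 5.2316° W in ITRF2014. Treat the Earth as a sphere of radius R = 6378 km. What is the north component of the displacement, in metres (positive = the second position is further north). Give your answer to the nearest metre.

ΔN = 289 m

Δφ = 61.7404° − 61.7378° = +0.0026°; Δλ = -5.2316° − -5.2274° = -0.0042°.
1° along a meridian = πR/180 = 111317 m.
ΔN = Δφ × 111317 = 289.4 m; ΔE = Δλ × 111317 × cos(61.7378°) = -0.0042 × 111317 × 0.473507 = -221.4 m.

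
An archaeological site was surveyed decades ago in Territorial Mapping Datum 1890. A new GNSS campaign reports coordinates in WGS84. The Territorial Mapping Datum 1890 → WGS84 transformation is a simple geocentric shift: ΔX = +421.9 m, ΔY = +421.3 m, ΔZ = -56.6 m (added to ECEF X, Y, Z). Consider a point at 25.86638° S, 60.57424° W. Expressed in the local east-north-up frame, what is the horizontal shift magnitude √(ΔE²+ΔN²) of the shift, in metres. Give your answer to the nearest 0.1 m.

587.0 m

At φ = -25.86638°, λ = -60.57424°: sin φ = -0.436274, cos φ = 0.899814, sin λ = -0.870993, cos λ = 0.491295.
ΔE = −sin λ·ΔX + cos λ·ΔY = −(-0.870993)·(421.9) + (0.491295)·(421.3) = 574.45 m.
ΔN = −sin φ cos λ·ΔX − sin φ sin λ·ΔY + cos φ·ΔZ = −(-0.436274)(0.491295)(421.9) − (-0.436274)(-0.870993)(421.3) + (0.899814)(-56.6) = -120.59 m.
Horizontal magnitude = √(ΔE² + ΔN²) = √(574.45² + (-120.59)²) = 586.98 m.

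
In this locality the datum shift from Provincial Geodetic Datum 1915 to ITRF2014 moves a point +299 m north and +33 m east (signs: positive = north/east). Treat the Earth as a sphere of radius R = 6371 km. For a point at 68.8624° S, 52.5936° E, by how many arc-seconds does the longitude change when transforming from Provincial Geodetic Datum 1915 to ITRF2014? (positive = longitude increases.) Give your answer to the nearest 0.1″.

Δλ = 3.0″

At latitude -68.8624°, cos φ = 0.360609.
One radian of longitude at latitude φ spans R cos φ, so Δλ = ΔE / (R cos φ) = 33.0 / (6371000 × 0.360609) = 1.4364e-05 rad = 2.963″.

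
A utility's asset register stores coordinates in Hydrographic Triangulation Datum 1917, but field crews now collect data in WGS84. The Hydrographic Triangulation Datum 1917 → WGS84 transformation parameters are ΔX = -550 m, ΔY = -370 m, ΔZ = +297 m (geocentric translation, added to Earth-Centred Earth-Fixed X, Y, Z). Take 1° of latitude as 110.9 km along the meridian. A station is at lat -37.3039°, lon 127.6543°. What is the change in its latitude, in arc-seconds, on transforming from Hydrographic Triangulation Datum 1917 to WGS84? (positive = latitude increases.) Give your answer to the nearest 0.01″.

Δφ = 8.52″

sin φ = -0.606043, cos φ = 0.795432, sin λ = 0.791711, cos λ = -0.610896.
North component: ΔN = −sin φ cos λ·ΔX − sin φ sin λ·ΔY + cos φ·ΔZ = −(-0.606043)(-0.610896)(-550) − (-0.606043)(0.791711)(-370) + (0.795432)(297) = 262.34 m.
1° of latitude spans 110900 m, so Δφ = 262.34 / 110900 × 3600 = 8.516″.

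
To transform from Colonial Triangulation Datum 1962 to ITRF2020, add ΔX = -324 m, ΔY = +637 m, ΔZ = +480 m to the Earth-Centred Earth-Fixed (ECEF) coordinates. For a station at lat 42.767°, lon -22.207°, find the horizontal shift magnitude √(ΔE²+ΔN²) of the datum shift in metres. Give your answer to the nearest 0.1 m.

858.0 m

The local east axis at (φ, λ) is (−sin λ, cos λ, 0), so ΔE = −sin(-22.207°)·(-324) + cos(-22.207°)·637 = 467.29 m.
The local north axis is (−sin φ cos λ, −sin φ sin λ, cos φ), giving ΔN = 203.683 + 163.478 + 352.378 = 719.54 m.
Horizontal magnitude = √(ΔE² + ΔN²) = √(467.29² + 719.54²) = 857.96 m.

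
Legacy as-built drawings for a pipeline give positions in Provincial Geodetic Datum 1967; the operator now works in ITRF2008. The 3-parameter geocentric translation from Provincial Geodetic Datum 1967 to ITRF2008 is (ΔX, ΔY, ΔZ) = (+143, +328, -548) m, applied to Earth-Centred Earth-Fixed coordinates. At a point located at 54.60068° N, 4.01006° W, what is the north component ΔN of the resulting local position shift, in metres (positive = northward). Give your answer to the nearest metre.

The local north axis is (−sin φ cos λ, −sin φ sin λ, cos φ), giving ΔN = -116.279 + 18.697 − 317.441 = -415.02 m.

ΔN = -415 m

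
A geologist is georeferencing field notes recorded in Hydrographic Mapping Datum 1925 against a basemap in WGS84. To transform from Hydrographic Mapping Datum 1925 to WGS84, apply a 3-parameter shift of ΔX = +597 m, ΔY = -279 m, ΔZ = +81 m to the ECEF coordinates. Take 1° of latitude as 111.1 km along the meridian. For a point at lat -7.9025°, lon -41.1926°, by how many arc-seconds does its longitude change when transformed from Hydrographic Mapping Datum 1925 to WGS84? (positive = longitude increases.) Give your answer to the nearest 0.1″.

sin φ = -0.137488, cos φ = 0.990503, sin λ = -0.658592, cos λ = 0.752500.
East component: ΔE = −sin λ·ΔX + cos λ·ΔY = −(-0.658592)(597) + (0.752500)(-279) = 183.23 m.
1° of latitude spans 111100 m; at latitude φ, 1° of longitude spans that × cos φ = 110044.9 m, so Δλ = 183.23 / 110044.9 × 3600 = 5.994″.

Δλ = 6.0″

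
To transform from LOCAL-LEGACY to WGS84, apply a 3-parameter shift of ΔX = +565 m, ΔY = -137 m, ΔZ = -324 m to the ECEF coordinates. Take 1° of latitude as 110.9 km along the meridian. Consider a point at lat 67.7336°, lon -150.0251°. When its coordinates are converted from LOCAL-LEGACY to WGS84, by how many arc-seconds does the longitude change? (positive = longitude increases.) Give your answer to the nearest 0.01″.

Δλ = 34.35″

sin φ = 0.925432, cos φ = 0.378914, sin λ = -0.499621, cos λ = -0.866244.
East component: ΔE = −sin λ·ΔX + cos λ·ΔY = −(-0.499621)(565) + (-0.866244)(-137) = 400.96 m.
1° of latitude spans 110900 m; at latitude φ, 1° of longitude spans that × cos φ = 42021.5 m, so Δλ = 400.96 / 42021.5 × 3600 = 34.351″.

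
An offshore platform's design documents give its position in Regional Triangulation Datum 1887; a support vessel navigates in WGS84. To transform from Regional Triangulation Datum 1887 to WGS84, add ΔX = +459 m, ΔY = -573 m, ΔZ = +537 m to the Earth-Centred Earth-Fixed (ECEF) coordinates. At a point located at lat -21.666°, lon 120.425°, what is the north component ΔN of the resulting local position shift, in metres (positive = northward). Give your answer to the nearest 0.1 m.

At φ = -21.666°, λ = 120.425°: sin φ = -0.369195, cos φ = 0.929352, sin λ = 0.862293, cos λ = -0.506410.
ΔN = −sin φ cos λ·ΔX − sin φ sin λ·ΔY + cos φ·ΔZ = −(-0.369195)(-0.506410)(459) − (-0.369195)(0.862293)(-573) + (0.929352)(537) = 230.83 m.

ΔN = 230.8 m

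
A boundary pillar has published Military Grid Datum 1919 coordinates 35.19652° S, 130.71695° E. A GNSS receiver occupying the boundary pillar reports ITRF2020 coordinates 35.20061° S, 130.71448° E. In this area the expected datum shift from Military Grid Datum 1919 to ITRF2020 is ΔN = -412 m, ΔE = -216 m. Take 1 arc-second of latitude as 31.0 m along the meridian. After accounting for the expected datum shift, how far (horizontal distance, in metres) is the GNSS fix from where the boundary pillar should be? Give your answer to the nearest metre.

45 m

Observed coordinate differences: Δφ = -0.00409°, Δλ = -0.00247°.
Converting to metres (1° lat = 111600 m, cos φ = 0.817180): observed ΔN = -456.4 m, observed ΔE = -225.3 m.
Subtracting the expected shift leaves a residual of -456.4 − (-412) = -44.4 m north and -225.3 − (-216) = -9.3 m east.
Residual distance = √((-44.4)² + (-9.3)²) = 45.4 m.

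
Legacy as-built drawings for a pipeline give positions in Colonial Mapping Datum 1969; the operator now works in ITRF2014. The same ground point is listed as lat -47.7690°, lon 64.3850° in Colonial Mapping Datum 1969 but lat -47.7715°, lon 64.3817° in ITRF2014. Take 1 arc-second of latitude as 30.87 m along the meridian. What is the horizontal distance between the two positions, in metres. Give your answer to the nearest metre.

Δφ = -47.7715° − -47.7690° = -0.0025°; Δλ = 64.3817° − 64.3850° = -0.0033°.
1° of latitude = 3600 × 30.87 = 111132 m.
ΔN = Δφ × 111132 = -277.8 m; ΔE = Δλ × 111132 × cos(-47.7690°) = -0.0033 × 111132 × 0.672121 = -246.5 m.
Distance = √(ΔE² + ΔN²) = √((-246.5)² + (-277.8)²) = 371.4 m.

371 m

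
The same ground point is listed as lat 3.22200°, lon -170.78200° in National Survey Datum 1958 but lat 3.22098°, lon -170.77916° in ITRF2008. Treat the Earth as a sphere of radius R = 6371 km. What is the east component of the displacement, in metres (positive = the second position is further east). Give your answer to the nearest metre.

Δφ = 3.22098° − 3.22200° = -0.00102°; Δλ = -170.77916° − -170.78200° = +0.00284°.
1° along a meridian = πR/180 = 111195 m.
ΔN = Δφ × 111195 = -113.4 m; ΔE = Δλ × 111195 × cos(3.22200°) = +0.00284 × 111195 × 0.998419 = 315.3 m.

ΔE = 315 m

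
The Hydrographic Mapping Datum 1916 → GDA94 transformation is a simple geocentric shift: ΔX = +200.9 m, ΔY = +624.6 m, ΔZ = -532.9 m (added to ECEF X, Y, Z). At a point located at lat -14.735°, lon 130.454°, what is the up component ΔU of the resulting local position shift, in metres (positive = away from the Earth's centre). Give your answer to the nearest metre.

ΔU = 469 m

The local up (radial) axis is (cos φ cos λ, cos φ sin λ, sin φ), giving ΔU = -126.064 + 459.645 + 135.542 = 469.12 m.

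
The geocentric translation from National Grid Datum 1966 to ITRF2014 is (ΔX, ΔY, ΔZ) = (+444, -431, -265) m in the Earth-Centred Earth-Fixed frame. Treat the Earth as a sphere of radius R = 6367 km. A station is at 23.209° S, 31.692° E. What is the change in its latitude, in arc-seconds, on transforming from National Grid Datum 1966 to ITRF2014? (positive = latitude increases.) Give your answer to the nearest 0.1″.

Δφ = -6.0″

sin φ = -0.394086, cos φ = 0.919073, sin λ = 0.525353, cos λ = 0.850884.
North component: ΔN = −sin φ cos λ·ΔX − sin φ sin λ·ΔY + cos φ·ΔZ = −(-0.394086)(0.850884)(444) − (-0.394086)(0.525353)(-431) + (0.919073)(-265) = -183.90 m.
1° of latitude spans πR/180 = 111125 m, so Δφ = -183.90 / 111125 × 3600 = -5.958″.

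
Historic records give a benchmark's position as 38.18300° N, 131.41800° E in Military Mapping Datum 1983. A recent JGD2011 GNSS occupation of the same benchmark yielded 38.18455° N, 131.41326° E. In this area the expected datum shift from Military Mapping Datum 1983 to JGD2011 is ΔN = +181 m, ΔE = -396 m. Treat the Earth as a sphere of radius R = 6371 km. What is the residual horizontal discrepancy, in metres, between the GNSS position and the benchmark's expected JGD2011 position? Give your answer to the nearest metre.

20 m

Observed coordinate differences: Δφ = +0.00155°, Δλ = -0.00474°.
Converting to metres (1° lat = 111195 m, cos φ = 0.786040): observed ΔN = 172.4 m, observed ΔE = -414.3 m.
Subtracting the expected shift leaves a residual of 172.4 − (181) = -8.6 m north and -414.3 − (-396) = -18.3 m east.
Residual distance = √((-8.6)² + (-18.3)²) = 20.2 m.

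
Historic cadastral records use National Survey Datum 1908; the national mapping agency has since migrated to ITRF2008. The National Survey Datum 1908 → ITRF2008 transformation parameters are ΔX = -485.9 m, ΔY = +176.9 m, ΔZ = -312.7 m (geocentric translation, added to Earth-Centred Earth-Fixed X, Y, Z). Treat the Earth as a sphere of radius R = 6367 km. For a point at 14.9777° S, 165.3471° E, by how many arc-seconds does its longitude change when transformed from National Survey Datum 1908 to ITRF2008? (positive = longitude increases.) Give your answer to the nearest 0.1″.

Δλ = -1.6″

sin φ = -0.258443, cos φ = 0.966026, sin λ = 0.252963, cos λ = -0.967476.
East component: ΔE = −sin λ·ΔX + cos λ·ΔY = −(0.252963)(-485.9) + (-0.967476)(176.9) = -48.23 m.
1° of latitude spans πR/180 = 111125 m; at latitude φ, 1° of longitude spans that × cos φ = 107349.8 m, so Δλ = -48.23 / 107349.8 × 3600 = -1.617″.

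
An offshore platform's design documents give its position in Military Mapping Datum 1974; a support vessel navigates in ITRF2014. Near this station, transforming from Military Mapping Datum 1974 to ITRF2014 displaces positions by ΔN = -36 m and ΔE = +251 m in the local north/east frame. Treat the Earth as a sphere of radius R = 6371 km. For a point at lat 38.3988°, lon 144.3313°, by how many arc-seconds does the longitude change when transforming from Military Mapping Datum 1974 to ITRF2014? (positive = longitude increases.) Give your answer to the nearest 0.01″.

Δλ = 10.37″

At latitude 38.3988°, cos φ = 0.783706.
One radian of longitude at latitude φ spans R cos φ, so Δλ = ΔE / (R cos φ) = 251.0 / (6371000 × 0.783706) = 5.0270e-05 rad = 10.369″.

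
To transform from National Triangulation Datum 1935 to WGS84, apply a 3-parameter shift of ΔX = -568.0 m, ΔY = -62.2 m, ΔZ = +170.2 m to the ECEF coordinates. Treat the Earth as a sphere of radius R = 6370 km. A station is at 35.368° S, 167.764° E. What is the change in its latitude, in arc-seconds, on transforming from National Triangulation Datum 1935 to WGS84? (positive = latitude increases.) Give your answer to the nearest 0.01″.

Δφ = 14.65″

sin φ = -0.578826, cos φ = 0.815451, sin λ = 0.211939, cos λ = -0.977283.
North component: ΔN = −sin φ cos λ·ΔX − sin φ sin λ·ΔY + cos φ·ΔZ = −(-0.578826)(-0.977283)(-568.0) − (-0.578826)(0.211939)(-62.2) + (0.815451)(170.2) = 452.46 m.
1° of latitude spans πR/180 = 111177 m, so Δφ = 452.46 / 111177 × 3600 = 14.651″.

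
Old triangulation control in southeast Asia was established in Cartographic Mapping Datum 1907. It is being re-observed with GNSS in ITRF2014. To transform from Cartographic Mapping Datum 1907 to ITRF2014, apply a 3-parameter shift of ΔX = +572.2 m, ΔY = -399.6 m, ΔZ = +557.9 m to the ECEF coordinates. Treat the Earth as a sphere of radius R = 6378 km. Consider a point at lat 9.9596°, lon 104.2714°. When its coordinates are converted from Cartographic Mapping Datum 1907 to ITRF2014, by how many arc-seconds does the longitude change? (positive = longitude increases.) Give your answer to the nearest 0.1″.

Δλ = -15.0″

sin φ = 0.172954, cos φ = 0.984930, sin λ = 0.969139, cos λ = -0.246515.
East component: ΔE = −sin λ·ΔX + cos λ·ΔY = −(0.969139)(572.2) + (-0.246515)(-399.6) = -456.03 m.
1° of latitude spans πR/180 = 111317 m; at latitude φ, 1° of longitude spans that × cos φ = 109639.5 m, so Δλ = -456.03 / 109639.5 × 3600 = -14.974″.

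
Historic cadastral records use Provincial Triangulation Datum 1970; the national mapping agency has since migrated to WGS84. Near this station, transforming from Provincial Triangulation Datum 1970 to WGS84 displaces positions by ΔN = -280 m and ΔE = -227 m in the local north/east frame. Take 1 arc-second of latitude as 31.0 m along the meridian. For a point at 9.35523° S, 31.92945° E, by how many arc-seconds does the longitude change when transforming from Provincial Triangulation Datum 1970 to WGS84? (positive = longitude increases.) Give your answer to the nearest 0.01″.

At latitude -9.35523°, cos φ = 0.986699.
1″ of longitude at this latitude = 31.00 × cos φ = 30.5877 m, so Δλ = -227.0 / 30.5877 = -7.421″.

Δλ = -7.42″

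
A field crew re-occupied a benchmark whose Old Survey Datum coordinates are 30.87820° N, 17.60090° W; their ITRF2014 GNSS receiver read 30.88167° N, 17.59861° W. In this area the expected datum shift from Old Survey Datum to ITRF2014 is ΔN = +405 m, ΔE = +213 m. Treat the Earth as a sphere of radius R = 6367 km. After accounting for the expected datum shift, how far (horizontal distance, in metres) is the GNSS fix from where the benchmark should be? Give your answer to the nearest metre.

20 m

Observed coordinate differences: Δφ = +0.00347°, Δλ = +0.00229°.
Converting to metres (1° lat = 111125 m, cos φ = 0.858260): observed ΔN = 385.6 m, observed ΔE = 218.4 m.
Subtracting the expected shift leaves a residual of 385.6 − (405) = -19.4 m north and 218.4 − (213) = 5.4 m east.
Residual distance = √((-19.4)² + 5.4²) = 20.1 m.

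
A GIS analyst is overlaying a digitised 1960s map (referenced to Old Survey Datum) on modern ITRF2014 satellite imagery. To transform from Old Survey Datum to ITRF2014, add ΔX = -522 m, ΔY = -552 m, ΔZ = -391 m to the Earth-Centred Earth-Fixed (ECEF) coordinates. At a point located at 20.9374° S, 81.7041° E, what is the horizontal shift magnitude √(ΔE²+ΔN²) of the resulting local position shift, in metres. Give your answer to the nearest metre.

At φ = -20.9374°, λ = 81.7041°: sin φ = -0.357348, cos φ = 0.933971, sin λ = 0.989536, cos λ = 0.144285.
ΔE = −sin λ·ΔX + cos λ·ΔY = −(0.989536)·(-522) + (0.144285)·(-552) = 436.89 m.
ΔN = −sin φ cos λ·ΔX − sin φ sin λ·ΔY + cos φ·ΔZ = −(-0.357348)(0.144285)(-522) − (-0.357348)(0.989536)(-552) + (0.933971)(-391) = -587.29 m.
Horizontal magnitude = √(ΔE² + ΔN²) = √(436.89² + (-587.29)²) = 731.97 m.

732 m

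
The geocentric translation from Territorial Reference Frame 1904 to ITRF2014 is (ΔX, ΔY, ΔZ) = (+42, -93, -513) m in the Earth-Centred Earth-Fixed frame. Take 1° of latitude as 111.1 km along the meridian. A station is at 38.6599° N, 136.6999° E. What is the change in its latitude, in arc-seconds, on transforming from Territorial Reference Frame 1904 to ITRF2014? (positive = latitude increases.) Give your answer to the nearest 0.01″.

Δφ = -11.07″

sin φ = 0.624696, cos φ = 0.780868, sin λ = 0.685820, cos λ = -0.727772.
North component: ΔN = −sin φ cos λ·ΔX − sin φ sin λ·ΔY + cos φ·ΔZ = −(0.624696)(-0.727772)(42) − (0.624696)(0.685820)(-93) + (0.780868)(-513) = -341.65 m.
1° of latitude spans 111100 m, so Δφ = -341.65 / 111100 × 3600 = -11.070″.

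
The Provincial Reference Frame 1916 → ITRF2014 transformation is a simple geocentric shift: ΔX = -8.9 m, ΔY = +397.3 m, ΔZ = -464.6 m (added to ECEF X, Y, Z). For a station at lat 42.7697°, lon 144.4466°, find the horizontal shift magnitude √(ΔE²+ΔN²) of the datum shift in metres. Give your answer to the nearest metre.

The local east axis at (φ, λ) is (−sin λ, cos λ, 0), so ΔE = −sin(144.4466°)·(-8.9) + cos(144.4466°)·397.3 = -318.06 m.
The local north axis is (−sin φ cos λ, −sin φ sin λ, cos φ), giving ΔN = -4.917 − 156.871 − 341.058 = -502.85 m.
Horizontal magnitude = √(ΔE² + ΔN²) = √((-318.06)² + (-502.85)²) = 594.99 m.

595 m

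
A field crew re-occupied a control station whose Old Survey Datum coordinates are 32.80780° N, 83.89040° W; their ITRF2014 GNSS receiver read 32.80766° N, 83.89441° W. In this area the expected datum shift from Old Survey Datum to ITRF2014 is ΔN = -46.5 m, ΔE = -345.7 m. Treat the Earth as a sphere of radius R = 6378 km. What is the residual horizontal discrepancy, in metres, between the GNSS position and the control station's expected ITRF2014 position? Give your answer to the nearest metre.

Observed coordinate differences: Δφ = -0.00014°, Δλ = -0.00401°.
Converting to metres (1° lat = 111317 m, cos φ = 0.840493): observed ΔN = -15.6 m, observed ΔE = -375.2 m.
Subtracting the expected shift leaves a residual of -15.6 − (-46.5) = 30.9 m north and -375.2 − (-345.7) = -29.5 m east.
Residual distance = √(30.9² + (-29.5)²) = 42.7 m.

43 m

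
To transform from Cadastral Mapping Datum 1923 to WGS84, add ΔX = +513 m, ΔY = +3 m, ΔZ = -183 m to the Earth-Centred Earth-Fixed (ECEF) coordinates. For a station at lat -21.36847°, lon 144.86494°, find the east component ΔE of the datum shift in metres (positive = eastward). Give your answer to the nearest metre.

The local east axis at (φ, λ) is (−sin λ, cos λ, 0), so ΔE = −sin(144.86494°)·513 + cos(144.86494°)·3 = -297.69 m.

ΔE = -298 m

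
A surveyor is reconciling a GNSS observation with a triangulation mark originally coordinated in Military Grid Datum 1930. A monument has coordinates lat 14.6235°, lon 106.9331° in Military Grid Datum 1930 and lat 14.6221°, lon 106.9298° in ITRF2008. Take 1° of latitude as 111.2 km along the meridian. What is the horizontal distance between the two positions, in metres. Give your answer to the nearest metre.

Δφ = 14.6221° − 14.6235° = -0.0014°; Δλ = 106.9298° − 106.9331° = -0.0033°.
ΔN = Δφ × 111200 = -155.7 m; ΔE = Δλ × 111200 × cos(14.6235°) = -0.0033 × 111200 × 0.967606 = -355.1 m.
Distance = √(ΔE² + ΔN²) = √((-355.1)² + (-155.7)²) = 387.7 m.

388 m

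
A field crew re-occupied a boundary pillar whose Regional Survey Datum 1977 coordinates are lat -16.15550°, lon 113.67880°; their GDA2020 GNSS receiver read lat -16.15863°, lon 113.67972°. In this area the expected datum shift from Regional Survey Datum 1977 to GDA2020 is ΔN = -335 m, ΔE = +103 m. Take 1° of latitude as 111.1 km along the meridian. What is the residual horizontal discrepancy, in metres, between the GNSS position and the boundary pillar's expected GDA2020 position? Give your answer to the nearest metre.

Observed coordinate differences: Δφ = -0.00313°, Δλ = +0.00092°.
Converting to metres (1° lat = 111100 m, cos φ = 0.960510): observed ΔN = -347.7 m, observed ΔE = 98.2 m.
Subtracting the expected shift leaves a residual of -347.7 − (-335) = -12.7 m north and 98.2 − (103) = -4.8 m east.
Residual distance = √((-12.7)² + (-4.8)²) = 13.6 m.

14 m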